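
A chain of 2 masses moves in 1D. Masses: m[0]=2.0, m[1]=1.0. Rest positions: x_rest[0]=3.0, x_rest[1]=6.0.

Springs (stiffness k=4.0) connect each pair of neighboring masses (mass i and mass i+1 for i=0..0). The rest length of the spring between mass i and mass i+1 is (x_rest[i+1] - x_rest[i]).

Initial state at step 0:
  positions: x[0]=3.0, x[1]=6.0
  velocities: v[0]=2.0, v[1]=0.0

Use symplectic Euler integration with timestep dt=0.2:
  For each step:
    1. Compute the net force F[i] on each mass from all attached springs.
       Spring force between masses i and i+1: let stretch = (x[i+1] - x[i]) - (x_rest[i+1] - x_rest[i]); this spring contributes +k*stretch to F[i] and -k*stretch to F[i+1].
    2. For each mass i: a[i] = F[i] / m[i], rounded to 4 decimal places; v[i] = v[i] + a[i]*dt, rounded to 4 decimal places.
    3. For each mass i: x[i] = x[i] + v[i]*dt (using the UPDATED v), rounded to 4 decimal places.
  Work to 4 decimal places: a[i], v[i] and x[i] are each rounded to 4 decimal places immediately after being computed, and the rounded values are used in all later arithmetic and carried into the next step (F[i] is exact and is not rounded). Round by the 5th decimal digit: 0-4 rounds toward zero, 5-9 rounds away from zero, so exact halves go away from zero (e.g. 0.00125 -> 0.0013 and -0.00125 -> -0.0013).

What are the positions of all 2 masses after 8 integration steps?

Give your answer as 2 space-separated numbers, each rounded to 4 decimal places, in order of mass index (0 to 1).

Answer: 4.9285 8.5431

Derivation:
Step 0: x=[3.0000 6.0000] v=[2.0000 0.0000]
Step 1: x=[3.4000 6.0000] v=[2.0000 0.0000]
Step 2: x=[3.7680 6.0640] v=[1.8400 0.3200]
Step 3: x=[4.0797 6.2406] v=[1.5584 0.8832]
Step 4: x=[4.3243 6.5515] v=[1.2228 1.5545]
Step 5: x=[4.5070 6.9860] v=[0.9137 2.1727]
Step 6: x=[4.6481 7.5039] v=[0.7053 2.5895]
Step 7: x=[4.7776 8.0449] v=[0.6476 2.7049]
Step 8: x=[4.9285 8.5431] v=[0.7545 2.4911]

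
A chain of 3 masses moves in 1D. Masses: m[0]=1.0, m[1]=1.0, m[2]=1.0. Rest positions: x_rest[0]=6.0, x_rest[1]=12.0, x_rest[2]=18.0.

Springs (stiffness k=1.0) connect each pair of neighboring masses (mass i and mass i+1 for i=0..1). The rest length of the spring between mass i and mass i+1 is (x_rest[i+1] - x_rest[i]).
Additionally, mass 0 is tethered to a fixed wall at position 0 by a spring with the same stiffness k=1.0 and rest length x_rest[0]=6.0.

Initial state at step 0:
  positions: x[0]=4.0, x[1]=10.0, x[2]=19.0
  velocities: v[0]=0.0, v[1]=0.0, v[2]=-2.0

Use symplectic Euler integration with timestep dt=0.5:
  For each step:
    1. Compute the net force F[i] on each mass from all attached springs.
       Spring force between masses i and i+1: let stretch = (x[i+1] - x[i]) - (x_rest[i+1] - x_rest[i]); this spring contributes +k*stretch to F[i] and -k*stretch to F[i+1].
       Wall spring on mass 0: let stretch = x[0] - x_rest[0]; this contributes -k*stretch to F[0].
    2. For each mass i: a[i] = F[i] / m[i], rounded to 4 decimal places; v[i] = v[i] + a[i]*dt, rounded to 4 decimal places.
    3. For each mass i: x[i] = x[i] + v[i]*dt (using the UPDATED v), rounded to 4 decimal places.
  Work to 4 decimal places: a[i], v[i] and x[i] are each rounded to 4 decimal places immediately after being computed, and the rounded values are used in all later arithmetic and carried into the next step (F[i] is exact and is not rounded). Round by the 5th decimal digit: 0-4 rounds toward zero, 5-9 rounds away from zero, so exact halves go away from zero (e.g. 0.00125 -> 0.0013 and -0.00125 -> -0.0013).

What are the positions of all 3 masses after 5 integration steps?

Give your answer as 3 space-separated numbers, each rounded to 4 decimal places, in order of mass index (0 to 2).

Step 0: x=[4.0000 10.0000 19.0000] v=[0.0000 0.0000 -2.0000]
Step 1: x=[4.5000 10.7500 17.2500] v=[1.0000 1.5000 -3.5000]
Step 2: x=[5.4375 11.5625 15.3750] v=[1.8750 1.6250 -3.7500]
Step 3: x=[6.5469 11.7969 14.0469] v=[2.2188 0.4688 -2.6563]
Step 4: x=[7.3321 11.2813 13.6563] v=[1.5704 -1.0312 -0.7813]
Step 5: x=[7.2716 10.3722 14.1719] v=[-0.1211 -1.8183 1.0312]

Answer: 7.2716 10.3722 14.1719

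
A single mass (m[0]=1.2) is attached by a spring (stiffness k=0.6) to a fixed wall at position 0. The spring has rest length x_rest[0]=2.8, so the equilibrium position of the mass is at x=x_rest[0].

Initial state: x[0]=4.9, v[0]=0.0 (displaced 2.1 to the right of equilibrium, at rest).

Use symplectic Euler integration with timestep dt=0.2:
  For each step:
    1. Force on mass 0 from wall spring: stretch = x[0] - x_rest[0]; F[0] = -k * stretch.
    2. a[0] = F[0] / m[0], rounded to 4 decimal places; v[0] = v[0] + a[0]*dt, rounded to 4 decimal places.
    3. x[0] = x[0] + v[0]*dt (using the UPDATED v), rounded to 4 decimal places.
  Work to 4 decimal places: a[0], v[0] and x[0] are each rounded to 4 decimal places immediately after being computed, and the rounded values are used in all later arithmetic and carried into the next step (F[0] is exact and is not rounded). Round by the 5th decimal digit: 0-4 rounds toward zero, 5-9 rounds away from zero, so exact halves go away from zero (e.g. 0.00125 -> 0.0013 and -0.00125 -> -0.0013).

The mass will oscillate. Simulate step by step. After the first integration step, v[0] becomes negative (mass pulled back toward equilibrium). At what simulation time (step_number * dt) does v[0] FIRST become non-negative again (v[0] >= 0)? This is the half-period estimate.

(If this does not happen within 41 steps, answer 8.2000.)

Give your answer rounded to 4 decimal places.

Answer: 4.6000

Derivation:
Step 0: x=[4.9000] v=[0.0000]
Step 1: x=[4.8580] v=[-0.2100]
Step 2: x=[4.7748] v=[-0.4158]
Step 3: x=[4.6521] v=[-0.6133]
Step 4: x=[4.4924] v=[-0.7985]
Step 5: x=[4.2989] v=[-0.9677]
Step 6: x=[4.0754] v=[-1.1176]
Step 7: x=[3.8264] v=[-1.2451]
Step 8: x=[3.5569] v=[-1.3477]
Step 9: x=[3.2722] v=[-1.4234]
Step 10: x=[2.9781] v=[-1.4706]
Step 11: x=[2.6804] v=[-1.4884]
Step 12: x=[2.3851] v=[-1.4764]
Step 13: x=[2.0981] v=[-1.4349]
Step 14: x=[1.8252] v=[-1.3647]
Step 15: x=[1.5718] v=[-1.2672]
Step 16: x=[1.3429] v=[-1.1444]
Step 17: x=[1.1432] v=[-0.9987]
Step 18: x=[0.9766] v=[-0.8330]
Step 19: x=[0.8465] v=[-0.6507]
Step 20: x=[0.7554] v=[-0.4553]
Step 21: x=[0.7052] v=[-0.2508]
Step 22: x=[0.6969] v=[-0.0413]
Step 23: x=[0.7307] v=[0.1690]
First v>=0 after going negative at step 23, time=4.6000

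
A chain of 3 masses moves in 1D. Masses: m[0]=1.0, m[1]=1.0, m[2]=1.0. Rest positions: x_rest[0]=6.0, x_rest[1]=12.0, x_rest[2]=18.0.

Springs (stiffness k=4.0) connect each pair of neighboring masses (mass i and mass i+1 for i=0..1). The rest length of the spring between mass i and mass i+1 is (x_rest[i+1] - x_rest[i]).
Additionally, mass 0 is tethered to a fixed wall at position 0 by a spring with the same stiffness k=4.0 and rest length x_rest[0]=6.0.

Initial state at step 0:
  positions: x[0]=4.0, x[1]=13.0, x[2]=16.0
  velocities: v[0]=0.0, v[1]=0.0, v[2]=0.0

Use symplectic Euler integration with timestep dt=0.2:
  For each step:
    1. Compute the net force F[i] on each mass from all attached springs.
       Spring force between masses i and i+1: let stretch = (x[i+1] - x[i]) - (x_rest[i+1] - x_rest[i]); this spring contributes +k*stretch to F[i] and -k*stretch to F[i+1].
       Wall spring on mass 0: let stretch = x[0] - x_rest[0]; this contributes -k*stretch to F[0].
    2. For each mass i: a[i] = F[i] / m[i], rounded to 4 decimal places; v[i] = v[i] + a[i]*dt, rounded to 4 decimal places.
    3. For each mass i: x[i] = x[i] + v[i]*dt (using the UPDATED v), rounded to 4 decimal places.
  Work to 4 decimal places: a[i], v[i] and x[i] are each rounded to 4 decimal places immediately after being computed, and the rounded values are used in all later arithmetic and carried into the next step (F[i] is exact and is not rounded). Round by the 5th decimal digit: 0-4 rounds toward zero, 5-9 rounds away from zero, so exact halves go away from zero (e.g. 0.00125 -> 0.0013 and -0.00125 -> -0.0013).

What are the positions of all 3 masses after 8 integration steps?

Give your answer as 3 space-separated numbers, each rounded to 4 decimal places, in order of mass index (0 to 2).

Step 0: x=[4.0000 13.0000 16.0000] v=[0.0000 0.0000 0.0000]
Step 1: x=[4.8000 12.0400 16.4800] v=[4.0000 -4.8000 2.4000]
Step 2: x=[5.9904 10.6320 17.2096] v=[5.9520 -7.0400 3.6480]
Step 3: x=[6.9650 9.5338 17.8468] v=[4.8730 -5.4912 3.1859]
Step 4: x=[7.2362 9.3546 18.1139] v=[1.3560 -0.8958 1.3355]
Step 5: x=[6.6886 10.2380 17.9395] v=[-2.7382 4.4169 -0.8719]
Step 6: x=[5.6387 11.7857 17.4929] v=[-5.2496 7.7386 -2.2331]
Step 7: x=[4.6701 13.2631 17.0931] v=[-4.8430 7.3868 -1.9989]
Step 8: x=[4.3292 13.9784 17.0405] v=[-1.7047 3.5764 -0.2629]

Answer: 4.3292 13.9784 17.0405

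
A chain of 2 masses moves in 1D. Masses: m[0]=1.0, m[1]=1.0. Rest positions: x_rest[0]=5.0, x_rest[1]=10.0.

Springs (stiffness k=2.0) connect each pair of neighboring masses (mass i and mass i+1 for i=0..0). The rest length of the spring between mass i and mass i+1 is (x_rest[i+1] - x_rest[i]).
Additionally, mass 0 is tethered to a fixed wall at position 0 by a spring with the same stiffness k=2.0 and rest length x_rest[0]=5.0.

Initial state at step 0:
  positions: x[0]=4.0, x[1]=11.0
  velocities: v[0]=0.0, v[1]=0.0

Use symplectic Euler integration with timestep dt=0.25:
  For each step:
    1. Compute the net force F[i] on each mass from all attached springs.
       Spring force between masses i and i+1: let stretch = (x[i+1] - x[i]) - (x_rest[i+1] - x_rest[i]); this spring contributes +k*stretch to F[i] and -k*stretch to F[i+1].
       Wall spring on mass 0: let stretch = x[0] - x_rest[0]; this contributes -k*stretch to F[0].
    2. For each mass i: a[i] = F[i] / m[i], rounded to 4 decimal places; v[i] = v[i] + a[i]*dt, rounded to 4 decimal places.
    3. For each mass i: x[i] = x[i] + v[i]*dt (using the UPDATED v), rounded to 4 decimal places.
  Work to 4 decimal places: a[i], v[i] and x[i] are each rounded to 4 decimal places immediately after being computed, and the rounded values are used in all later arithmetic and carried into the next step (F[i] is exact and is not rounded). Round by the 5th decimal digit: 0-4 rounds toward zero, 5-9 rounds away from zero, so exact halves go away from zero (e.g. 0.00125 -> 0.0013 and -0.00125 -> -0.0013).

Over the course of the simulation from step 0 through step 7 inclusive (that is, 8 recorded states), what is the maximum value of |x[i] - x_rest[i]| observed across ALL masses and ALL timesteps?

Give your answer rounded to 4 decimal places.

Step 0: x=[4.0000 11.0000] v=[0.0000 0.0000]
Step 1: x=[4.3750 10.7500] v=[1.5000 -1.0000]
Step 2: x=[5.0000 10.3281] v=[2.5000 -1.6875]
Step 3: x=[5.6660 9.8652] v=[2.6641 -1.8516]
Step 4: x=[6.1487 9.5024] v=[1.9307 -1.4512]
Step 5: x=[6.2820 9.3454] v=[0.5332 -0.6281]
Step 6: x=[6.0130 9.4305] v=[-1.0761 0.3402]
Step 7: x=[5.4195 9.7134] v=[-2.3739 1.1315]
Max displacement = 1.2820

Answer: 1.2820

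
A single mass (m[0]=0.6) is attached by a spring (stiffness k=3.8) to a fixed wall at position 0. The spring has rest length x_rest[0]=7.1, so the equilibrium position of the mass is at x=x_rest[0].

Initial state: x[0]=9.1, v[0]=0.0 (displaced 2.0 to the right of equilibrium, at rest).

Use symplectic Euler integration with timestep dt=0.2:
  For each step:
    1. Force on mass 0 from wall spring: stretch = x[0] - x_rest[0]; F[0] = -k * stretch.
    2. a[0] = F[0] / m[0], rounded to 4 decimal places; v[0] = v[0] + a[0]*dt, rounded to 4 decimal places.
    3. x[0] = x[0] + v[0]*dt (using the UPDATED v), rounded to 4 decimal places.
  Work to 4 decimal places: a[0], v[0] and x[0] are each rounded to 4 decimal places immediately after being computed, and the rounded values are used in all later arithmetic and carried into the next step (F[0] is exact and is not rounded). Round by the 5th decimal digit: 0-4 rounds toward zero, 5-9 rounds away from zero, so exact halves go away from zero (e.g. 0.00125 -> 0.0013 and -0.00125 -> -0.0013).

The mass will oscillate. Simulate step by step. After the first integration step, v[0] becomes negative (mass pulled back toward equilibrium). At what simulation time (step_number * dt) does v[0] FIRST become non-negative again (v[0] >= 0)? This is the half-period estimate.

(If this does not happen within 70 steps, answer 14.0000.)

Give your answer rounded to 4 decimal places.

Step 0: x=[9.1000] v=[0.0000]
Step 1: x=[8.5933] v=[-2.5333]
Step 2: x=[7.7083] v=[-4.4248]
Step 3: x=[6.6692] v=[-5.1953]
Step 4: x=[5.7393] v=[-4.6496]
Step 5: x=[5.1541] v=[-2.9260]
Step 6: x=[5.0619] v=[-0.4612]
Step 7: x=[5.4860] v=[2.1204]
First v>=0 after going negative at step 7, time=1.4000

Answer: 1.4000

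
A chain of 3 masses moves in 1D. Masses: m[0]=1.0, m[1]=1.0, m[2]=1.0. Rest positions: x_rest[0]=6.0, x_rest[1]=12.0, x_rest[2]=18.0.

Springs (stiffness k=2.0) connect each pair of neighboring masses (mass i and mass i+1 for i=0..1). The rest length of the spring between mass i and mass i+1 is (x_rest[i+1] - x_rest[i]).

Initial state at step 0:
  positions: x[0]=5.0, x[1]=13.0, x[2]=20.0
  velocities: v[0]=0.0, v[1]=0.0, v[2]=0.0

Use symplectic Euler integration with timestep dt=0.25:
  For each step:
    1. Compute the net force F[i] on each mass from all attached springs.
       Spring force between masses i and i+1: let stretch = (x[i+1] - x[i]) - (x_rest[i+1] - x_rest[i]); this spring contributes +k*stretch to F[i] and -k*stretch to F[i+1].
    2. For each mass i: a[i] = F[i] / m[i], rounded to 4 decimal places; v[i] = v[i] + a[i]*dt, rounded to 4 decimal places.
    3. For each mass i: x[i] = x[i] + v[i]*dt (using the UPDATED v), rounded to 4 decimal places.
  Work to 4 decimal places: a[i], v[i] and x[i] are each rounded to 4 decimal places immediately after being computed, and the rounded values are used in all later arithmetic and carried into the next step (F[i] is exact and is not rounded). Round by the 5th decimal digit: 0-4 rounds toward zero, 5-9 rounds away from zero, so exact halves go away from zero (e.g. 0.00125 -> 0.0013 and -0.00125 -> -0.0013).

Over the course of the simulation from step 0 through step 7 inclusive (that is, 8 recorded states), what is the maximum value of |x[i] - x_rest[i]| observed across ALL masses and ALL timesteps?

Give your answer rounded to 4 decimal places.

Answer: 2.0292

Derivation:
Step 0: x=[5.0000 13.0000 20.0000] v=[0.0000 0.0000 0.0000]
Step 1: x=[5.2500 12.8750 19.8750] v=[1.0000 -0.5000 -0.5000]
Step 2: x=[5.7031 12.6719 19.6250] v=[1.8125 -0.8125 -1.0000]
Step 3: x=[6.2773 12.4668 19.2559] v=[2.2969 -0.8204 -1.4766]
Step 4: x=[6.8752 12.3367 18.7881] v=[2.3917 -0.5206 -1.8712]
Step 5: x=[7.4058 12.3303 18.2639] v=[2.1225 -0.0257 -2.0969]
Step 6: x=[7.8020 12.4500 17.7480] v=[1.5848 0.4789 -2.0637]
Step 7: x=[8.0292 12.6510 17.3198] v=[0.9088 0.8039 -1.7127]
Max displacement = 2.0292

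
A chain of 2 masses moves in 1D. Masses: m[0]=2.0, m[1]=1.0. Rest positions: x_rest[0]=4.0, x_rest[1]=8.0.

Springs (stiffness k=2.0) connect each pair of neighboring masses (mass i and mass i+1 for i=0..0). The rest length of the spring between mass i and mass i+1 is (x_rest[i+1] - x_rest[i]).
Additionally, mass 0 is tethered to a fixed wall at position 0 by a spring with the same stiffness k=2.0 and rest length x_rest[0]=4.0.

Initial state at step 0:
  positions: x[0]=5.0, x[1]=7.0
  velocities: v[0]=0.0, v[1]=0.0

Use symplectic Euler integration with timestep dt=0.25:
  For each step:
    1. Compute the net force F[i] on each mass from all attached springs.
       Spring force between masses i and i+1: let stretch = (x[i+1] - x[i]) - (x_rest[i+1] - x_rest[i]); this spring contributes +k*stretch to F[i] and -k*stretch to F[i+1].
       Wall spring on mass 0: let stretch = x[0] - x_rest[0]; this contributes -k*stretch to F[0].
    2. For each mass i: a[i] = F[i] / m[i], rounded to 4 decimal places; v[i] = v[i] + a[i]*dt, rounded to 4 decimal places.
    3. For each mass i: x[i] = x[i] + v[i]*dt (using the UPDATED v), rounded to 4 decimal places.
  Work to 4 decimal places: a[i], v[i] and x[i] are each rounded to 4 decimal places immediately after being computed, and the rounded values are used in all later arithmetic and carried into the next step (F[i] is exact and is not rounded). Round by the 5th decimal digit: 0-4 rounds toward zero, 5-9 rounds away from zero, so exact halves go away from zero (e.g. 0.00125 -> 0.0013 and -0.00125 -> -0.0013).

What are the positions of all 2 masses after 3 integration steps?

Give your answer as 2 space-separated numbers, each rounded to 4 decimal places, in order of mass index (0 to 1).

Answer: 4.0620 8.2383

Derivation:
Step 0: x=[5.0000 7.0000] v=[0.0000 0.0000]
Step 1: x=[4.8125 7.2500] v=[-0.7500 1.0000]
Step 2: x=[4.4766 7.6953] v=[-1.3438 1.7813]
Step 3: x=[4.0620 8.2383] v=[-1.6583 2.1720]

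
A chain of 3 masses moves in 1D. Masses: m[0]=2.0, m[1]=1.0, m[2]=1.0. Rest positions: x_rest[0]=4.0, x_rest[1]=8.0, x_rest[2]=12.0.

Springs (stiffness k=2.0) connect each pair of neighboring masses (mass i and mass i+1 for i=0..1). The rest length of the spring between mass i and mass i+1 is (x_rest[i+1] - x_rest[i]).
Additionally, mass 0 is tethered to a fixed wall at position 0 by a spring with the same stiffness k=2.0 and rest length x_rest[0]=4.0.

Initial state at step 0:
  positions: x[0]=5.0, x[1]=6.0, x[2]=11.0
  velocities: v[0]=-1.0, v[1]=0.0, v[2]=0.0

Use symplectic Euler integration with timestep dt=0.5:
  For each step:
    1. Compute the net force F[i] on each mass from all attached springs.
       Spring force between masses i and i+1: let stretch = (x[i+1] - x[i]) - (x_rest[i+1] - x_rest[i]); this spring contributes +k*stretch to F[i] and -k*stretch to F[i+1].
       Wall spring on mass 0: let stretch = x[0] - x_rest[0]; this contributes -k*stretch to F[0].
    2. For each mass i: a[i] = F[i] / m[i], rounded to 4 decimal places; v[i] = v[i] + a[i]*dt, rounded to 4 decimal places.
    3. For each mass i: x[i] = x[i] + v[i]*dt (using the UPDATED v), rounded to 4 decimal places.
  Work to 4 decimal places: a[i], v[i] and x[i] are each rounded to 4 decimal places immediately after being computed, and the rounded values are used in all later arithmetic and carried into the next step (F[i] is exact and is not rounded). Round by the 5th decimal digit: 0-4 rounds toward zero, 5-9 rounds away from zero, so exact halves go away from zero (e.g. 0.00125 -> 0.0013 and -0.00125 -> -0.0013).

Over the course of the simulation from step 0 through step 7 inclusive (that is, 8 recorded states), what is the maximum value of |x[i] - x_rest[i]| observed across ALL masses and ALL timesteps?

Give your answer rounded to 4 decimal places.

Answer: 2.3750

Derivation:
Step 0: x=[5.0000 6.0000 11.0000] v=[-1.0000 0.0000 0.0000]
Step 1: x=[3.5000 8.0000 10.5000] v=[-3.0000 4.0000 -1.0000]
Step 2: x=[2.2500 9.0000 10.7500] v=[-2.5000 2.0000 0.5000]
Step 3: x=[2.1250 7.5000 12.1250] v=[-0.2500 -3.0000 2.7500]
Step 4: x=[2.8125 5.6250 13.1875] v=[1.3750 -3.7500 2.1250]
Step 5: x=[3.5000 6.1250 12.4688] v=[1.3750 1.0000 -1.4375]
Step 6: x=[3.9688 8.4844 10.5782] v=[0.9375 4.7188 -3.7813]
Step 7: x=[4.5743 9.6329 9.6407] v=[1.2109 2.2970 -1.8751]
Max displacement = 2.3750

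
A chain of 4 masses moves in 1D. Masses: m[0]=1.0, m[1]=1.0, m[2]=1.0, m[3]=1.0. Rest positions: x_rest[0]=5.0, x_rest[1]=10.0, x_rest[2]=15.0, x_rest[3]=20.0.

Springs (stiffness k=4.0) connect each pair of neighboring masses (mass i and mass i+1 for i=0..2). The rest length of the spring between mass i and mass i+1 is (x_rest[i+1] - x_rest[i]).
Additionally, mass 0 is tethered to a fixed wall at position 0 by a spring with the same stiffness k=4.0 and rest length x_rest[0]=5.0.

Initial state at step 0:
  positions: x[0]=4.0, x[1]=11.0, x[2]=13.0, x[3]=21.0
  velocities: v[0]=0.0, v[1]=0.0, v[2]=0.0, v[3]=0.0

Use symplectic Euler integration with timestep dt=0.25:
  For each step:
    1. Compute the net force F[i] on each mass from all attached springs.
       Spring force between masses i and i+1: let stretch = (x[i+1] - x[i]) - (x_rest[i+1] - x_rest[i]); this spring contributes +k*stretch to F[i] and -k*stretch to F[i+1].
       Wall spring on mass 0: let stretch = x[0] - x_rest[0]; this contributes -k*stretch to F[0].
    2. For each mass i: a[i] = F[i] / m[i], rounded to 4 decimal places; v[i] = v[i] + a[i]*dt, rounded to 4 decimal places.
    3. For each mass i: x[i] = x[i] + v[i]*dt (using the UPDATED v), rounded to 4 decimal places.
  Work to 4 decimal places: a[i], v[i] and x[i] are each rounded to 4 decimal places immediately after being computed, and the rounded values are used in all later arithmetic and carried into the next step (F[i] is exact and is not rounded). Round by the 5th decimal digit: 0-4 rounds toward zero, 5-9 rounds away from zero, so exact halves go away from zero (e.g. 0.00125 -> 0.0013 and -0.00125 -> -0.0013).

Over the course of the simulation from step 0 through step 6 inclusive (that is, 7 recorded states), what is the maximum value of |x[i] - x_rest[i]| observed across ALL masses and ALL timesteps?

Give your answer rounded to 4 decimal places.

Answer: 2.0496

Derivation:
Step 0: x=[4.0000 11.0000 13.0000 21.0000] v=[0.0000 0.0000 0.0000 0.0000]
Step 1: x=[4.7500 9.7500 14.5000 20.2500] v=[3.0000 -5.0000 6.0000 -3.0000]
Step 2: x=[5.5625 8.4375 16.2500 19.3125] v=[3.2500 -5.2500 7.0000 -3.7500]
Step 3: x=[5.7031 8.3594 16.8125 18.8594] v=[0.5625 -0.3125 2.2500 -1.8125]
Step 4: x=[5.0820 9.7305 15.7735 19.1446] v=[-2.4843 5.4843 -4.1562 1.1406]
Step 5: x=[4.3526 11.4502 14.0665 19.8370] v=[-2.9178 6.8788 -6.8281 2.7695]
Step 6: x=[4.3094 12.0496 13.1480 20.3368] v=[-0.1728 2.3975 -3.6739 1.9990]
Max displacement = 2.0496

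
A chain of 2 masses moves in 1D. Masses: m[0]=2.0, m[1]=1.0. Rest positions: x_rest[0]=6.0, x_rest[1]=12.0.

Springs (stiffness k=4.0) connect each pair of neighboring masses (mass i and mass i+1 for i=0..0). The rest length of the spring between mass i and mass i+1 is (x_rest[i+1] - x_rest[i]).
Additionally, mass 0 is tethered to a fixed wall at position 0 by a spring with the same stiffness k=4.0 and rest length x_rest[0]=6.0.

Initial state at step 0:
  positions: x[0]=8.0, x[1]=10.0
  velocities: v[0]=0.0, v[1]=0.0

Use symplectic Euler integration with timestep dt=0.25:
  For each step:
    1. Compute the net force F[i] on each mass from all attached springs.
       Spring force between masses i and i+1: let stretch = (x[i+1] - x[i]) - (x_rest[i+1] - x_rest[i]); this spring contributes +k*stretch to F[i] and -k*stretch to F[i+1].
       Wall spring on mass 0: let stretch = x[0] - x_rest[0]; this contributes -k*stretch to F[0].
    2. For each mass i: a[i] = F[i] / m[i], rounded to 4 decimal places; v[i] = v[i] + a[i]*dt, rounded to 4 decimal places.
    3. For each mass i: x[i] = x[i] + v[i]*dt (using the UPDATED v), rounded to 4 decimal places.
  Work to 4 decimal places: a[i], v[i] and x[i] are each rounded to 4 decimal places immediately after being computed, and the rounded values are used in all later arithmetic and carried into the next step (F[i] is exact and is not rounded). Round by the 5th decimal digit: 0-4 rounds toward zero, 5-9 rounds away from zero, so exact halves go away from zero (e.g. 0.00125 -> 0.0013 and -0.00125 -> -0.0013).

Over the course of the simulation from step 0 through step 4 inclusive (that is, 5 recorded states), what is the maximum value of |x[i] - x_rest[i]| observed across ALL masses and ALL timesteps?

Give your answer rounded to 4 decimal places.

Answer: 2.6699

Derivation:
Step 0: x=[8.0000 10.0000] v=[0.0000 0.0000]
Step 1: x=[7.2500 11.0000] v=[-3.0000 4.0000]
Step 2: x=[6.0625 12.5625] v=[-4.7500 6.2500]
Step 3: x=[4.9297 14.0000] v=[-4.5313 5.7500]
Step 4: x=[4.3145 14.6699] v=[-2.4610 2.6797]
Max displacement = 2.6699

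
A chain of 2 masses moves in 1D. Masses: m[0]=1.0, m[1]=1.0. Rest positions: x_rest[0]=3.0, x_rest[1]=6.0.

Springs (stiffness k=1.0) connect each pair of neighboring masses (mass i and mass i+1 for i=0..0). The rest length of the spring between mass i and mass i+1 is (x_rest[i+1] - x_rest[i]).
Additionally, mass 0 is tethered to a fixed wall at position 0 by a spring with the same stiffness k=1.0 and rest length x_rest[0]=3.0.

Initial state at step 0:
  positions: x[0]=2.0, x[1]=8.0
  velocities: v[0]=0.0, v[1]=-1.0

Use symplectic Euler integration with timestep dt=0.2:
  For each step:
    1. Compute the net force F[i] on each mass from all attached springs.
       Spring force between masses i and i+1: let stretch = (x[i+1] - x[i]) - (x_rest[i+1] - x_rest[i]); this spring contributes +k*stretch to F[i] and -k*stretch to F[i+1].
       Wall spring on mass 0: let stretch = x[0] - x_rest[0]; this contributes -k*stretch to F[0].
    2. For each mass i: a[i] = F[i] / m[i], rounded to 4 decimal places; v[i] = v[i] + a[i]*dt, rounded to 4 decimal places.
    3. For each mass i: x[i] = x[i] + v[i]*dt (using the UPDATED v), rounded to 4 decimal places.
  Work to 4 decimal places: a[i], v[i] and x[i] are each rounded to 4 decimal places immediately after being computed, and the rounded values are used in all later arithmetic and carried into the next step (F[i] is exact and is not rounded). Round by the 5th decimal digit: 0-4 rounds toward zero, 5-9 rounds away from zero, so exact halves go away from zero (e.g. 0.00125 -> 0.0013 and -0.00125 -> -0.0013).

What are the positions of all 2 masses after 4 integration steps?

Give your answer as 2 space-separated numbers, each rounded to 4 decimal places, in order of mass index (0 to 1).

Step 0: x=[2.0000 8.0000] v=[0.0000 -1.0000]
Step 1: x=[2.1600 7.6800] v=[0.8000 -1.6000]
Step 2: x=[2.4544 7.2592] v=[1.4720 -2.1040]
Step 3: x=[2.8428 6.7662] v=[1.9421 -2.4650]
Step 4: x=[3.2744 6.2363] v=[2.1582 -2.6497]

Answer: 3.2744 6.2363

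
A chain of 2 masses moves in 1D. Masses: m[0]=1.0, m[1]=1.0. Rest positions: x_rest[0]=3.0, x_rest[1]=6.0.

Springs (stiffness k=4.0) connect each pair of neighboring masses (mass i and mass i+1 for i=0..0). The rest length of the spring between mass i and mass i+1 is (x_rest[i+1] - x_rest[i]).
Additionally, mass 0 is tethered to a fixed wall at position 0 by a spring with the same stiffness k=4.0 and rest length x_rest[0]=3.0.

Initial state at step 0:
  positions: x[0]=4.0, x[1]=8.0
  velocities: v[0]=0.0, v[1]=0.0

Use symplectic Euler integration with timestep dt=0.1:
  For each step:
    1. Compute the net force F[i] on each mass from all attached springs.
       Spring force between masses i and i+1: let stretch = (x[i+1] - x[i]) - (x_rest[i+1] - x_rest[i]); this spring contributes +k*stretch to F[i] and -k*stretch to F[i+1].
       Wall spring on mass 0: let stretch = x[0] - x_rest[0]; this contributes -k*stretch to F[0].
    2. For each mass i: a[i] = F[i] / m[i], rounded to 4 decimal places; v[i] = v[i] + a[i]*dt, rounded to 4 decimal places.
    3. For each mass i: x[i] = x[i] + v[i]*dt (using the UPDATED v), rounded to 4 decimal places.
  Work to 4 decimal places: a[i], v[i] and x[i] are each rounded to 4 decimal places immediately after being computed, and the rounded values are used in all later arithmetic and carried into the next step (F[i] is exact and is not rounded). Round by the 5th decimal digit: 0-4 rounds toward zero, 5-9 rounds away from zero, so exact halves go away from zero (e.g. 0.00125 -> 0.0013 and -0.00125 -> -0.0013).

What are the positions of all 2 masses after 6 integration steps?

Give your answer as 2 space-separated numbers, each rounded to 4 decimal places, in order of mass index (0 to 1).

Answer: 3.9032 7.2618

Derivation:
Step 0: x=[4.0000 8.0000] v=[0.0000 0.0000]
Step 1: x=[4.0000 7.9600] v=[0.0000 -0.4000]
Step 2: x=[3.9984 7.8816] v=[-0.0160 -0.7840]
Step 3: x=[3.9922 7.7679] v=[-0.0621 -1.1373]
Step 4: x=[3.9773 7.6231] v=[-0.1487 -1.4476]
Step 5: x=[3.9492 7.4525] v=[-0.2813 -1.7059]
Step 6: x=[3.9032 7.2618] v=[-0.4597 -1.9072]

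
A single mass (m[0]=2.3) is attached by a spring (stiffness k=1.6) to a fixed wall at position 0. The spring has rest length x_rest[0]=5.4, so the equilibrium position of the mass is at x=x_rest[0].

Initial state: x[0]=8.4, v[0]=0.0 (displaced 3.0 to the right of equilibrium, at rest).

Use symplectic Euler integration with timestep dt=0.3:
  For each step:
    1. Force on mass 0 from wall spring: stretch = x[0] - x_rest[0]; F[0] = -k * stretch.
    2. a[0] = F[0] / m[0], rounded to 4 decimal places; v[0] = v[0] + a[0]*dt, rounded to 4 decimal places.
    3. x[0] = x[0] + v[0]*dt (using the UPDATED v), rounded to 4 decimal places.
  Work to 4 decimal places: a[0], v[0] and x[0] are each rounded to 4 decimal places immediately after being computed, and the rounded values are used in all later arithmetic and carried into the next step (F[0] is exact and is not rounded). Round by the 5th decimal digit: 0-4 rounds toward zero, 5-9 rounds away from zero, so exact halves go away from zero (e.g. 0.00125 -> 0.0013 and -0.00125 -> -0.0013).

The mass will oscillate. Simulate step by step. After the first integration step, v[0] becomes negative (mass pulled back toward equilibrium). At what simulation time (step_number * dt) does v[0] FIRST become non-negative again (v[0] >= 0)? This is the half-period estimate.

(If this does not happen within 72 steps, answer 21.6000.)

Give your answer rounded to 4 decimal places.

Step 0: x=[8.4000] v=[0.0000]
Step 1: x=[8.2122] v=[-0.6261]
Step 2: x=[7.8483] v=[-1.2130]
Step 3: x=[7.3311] v=[-1.7240]
Step 4: x=[6.6930] v=[-2.1270]
Step 5: x=[5.9739] v=[-2.3969]
Step 6: x=[5.2189] v=[-2.5167]
Step 7: x=[4.4752] v=[-2.4789]
Step 8: x=[3.7894] v=[-2.2859]
Step 9: x=[3.2045] v=[-1.9498]
Step 10: x=[2.7570] v=[-1.4916]
Step 11: x=[2.4750] v=[-0.9400]
Step 12: x=[2.3761] v=[-0.3296]
Step 13: x=[2.4666] v=[0.3015]
First v>=0 after going negative at step 13, time=3.9000

Answer: 3.9000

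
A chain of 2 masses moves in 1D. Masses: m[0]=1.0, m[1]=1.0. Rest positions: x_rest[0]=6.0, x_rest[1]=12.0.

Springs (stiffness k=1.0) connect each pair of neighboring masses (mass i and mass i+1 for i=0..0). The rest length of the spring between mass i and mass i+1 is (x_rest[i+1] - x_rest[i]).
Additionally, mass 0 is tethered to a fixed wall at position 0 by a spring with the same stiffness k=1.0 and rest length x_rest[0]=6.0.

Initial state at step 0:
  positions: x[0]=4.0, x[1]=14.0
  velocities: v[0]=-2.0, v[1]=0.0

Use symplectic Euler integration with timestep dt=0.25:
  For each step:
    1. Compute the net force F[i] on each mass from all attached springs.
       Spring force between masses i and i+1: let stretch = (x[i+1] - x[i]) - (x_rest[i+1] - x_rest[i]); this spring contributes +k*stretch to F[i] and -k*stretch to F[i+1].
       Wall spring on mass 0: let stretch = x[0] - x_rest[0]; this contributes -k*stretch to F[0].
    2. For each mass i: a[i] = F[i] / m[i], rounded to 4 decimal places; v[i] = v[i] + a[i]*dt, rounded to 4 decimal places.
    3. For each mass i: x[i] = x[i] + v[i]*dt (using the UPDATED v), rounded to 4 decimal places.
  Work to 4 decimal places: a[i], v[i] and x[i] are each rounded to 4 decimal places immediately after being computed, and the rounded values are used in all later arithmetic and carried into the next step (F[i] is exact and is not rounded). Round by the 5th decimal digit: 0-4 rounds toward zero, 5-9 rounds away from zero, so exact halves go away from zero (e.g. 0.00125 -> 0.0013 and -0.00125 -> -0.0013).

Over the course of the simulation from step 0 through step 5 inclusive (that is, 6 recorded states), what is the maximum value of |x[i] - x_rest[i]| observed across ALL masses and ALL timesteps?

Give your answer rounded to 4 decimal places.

Step 0: x=[4.0000 14.0000] v=[-2.0000 0.0000]
Step 1: x=[3.8750 13.7500] v=[-0.5000 -1.0000]
Step 2: x=[4.1250 13.2578] v=[1.0000 -1.9688]
Step 3: x=[4.6880 12.5698] v=[2.2520 -2.7520]
Step 4: x=[5.4506 11.7642] v=[3.0505 -3.2225]
Step 5: x=[6.2672 10.9390] v=[3.2663 -3.3009]
Max displacement = 2.1250

Answer: 2.1250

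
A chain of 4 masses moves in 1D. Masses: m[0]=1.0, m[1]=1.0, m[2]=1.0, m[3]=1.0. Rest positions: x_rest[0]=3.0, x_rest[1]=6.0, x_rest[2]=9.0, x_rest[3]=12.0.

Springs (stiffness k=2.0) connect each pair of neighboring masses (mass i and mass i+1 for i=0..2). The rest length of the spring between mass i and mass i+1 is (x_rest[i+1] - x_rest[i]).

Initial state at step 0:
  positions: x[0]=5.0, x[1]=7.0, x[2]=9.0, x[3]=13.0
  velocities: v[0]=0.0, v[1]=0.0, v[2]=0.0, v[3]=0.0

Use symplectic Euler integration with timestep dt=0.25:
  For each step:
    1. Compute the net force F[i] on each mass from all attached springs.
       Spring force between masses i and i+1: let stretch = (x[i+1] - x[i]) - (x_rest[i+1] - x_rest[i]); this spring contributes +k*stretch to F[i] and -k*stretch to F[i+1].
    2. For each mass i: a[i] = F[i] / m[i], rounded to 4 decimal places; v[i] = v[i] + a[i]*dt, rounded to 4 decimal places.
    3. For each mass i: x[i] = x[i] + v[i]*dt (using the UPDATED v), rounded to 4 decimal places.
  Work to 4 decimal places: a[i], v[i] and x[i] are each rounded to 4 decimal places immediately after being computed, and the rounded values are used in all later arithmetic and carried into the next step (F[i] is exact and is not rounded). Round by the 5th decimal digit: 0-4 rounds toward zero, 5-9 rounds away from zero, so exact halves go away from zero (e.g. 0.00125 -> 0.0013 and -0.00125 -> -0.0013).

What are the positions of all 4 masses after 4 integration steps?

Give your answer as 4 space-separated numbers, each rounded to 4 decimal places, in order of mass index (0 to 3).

Step 0: x=[5.0000 7.0000 9.0000 13.0000] v=[0.0000 0.0000 0.0000 0.0000]
Step 1: x=[4.8750 7.0000 9.2500 12.8750] v=[-0.5000 0.0000 1.0000 -0.5000]
Step 2: x=[4.6406 7.0156 9.6719 12.6719] v=[-0.9375 0.0625 1.6875 -0.8125]
Step 3: x=[4.3281 7.0664 10.1368 12.4688] v=[-1.2500 0.2032 1.8594 -0.8125]
Step 4: x=[3.9829 7.1587 10.5094 12.3492] v=[-1.3809 0.3693 1.4902 -0.4785]

Answer: 3.9829 7.1587 10.5094 12.3492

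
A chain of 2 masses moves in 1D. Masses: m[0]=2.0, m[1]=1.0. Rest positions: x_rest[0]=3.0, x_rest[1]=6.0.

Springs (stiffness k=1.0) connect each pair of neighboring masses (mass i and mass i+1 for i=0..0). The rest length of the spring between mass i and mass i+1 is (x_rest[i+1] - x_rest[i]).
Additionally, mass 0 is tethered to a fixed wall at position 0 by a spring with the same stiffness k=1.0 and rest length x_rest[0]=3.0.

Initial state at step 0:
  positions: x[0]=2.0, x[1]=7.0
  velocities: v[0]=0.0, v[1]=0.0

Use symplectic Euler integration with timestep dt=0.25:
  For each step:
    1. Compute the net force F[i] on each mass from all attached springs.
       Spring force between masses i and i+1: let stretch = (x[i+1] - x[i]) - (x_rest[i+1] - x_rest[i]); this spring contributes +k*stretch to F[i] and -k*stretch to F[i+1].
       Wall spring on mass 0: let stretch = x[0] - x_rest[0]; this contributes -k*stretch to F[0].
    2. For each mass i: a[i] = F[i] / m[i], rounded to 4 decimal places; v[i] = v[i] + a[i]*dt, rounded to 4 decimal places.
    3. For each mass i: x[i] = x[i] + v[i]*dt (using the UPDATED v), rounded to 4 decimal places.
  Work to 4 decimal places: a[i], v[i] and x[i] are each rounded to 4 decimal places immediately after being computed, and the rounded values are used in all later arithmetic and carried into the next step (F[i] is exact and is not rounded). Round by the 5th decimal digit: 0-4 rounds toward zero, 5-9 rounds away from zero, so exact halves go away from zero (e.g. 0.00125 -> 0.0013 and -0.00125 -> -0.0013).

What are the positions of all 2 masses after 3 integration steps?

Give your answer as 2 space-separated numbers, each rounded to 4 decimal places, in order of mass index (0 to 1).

Answer: 2.5147 6.3169

Derivation:
Step 0: x=[2.0000 7.0000] v=[0.0000 0.0000]
Step 1: x=[2.0938 6.8750] v=[0.3750 -0.5000]
Step 2: x=[2.2715 6.6387] v=[0.7109 -0.9453]
Step 3: x=[2.5147 6.3169] v=[0.9729 -1.2871]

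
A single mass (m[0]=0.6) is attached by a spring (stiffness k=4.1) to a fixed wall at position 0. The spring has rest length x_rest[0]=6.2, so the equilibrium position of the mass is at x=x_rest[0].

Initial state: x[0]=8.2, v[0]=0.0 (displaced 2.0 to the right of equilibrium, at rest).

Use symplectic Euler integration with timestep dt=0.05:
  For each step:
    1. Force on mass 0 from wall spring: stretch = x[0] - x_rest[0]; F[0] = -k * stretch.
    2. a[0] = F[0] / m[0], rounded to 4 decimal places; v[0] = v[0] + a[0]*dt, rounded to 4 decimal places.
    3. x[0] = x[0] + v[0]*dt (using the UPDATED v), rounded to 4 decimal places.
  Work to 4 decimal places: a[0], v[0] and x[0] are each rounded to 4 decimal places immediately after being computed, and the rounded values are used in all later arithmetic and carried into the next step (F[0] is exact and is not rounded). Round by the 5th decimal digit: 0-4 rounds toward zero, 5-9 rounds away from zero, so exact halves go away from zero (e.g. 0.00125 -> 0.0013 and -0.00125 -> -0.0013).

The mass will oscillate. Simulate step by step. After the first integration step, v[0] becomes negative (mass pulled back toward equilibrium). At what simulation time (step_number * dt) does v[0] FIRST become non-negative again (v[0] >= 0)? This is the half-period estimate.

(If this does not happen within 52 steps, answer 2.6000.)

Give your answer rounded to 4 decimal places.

Answer: 1.2500

Derivation:
Step 0: x=[8.2000] v=[0.0000]
Step 1: x=[8.1658] v=[-0.6833]
Step 2: x=[8.0981] v=[-1.3550]
Step 3: x=[7.9979] v=[-2.0035]
Step 4: x=[7.8670] v=[-2.6178]
Step 5: x=[7.7076] v=[-3.1874]
Step 6: x=[7.5225] v=[-3.7025]
Step 7: x=[7.3148] v=[-4.1544]
Step 8: x=[7.0880] v=[-4.5353]
Step 9: x=[6.8461] v=[-4.8387]
Step 10: x=[6.5931] v=[-5.0595]
Step 11: x=[6.3334] v=[-5.1938]
Step 12: x=[6.0714] v=[-5.2394]
Step 13: x=[5.8116] v=[-5.1955]
Step 14: x=[5.5585] v=[-5.0628]
Step 15: x=[5.3163] v=[-4.8436]
Step 16: x=[5.0892] v=[-4.5417]
Step 17: x=[4.8811] v=[-4.1622]
Step 18: x=[4.6955] v=[-3.7116]
Step 19: x=[4.5356] v=[-3.1976]
Step 20: x=[4.4042] v=[-2.6289]
Step 21: x=[4.3034] v=[-2.0153]
Step 22: x=[4.2350] v=[-1.3673]
Step 23: x=[4.2002] v=[-0.6959]
Step 24: x=[4.1996] v=[-0.0126]
Step 25: x=[4.2331] v=[0.6709]
First v>=0 after going negative at step 25, time=1.2500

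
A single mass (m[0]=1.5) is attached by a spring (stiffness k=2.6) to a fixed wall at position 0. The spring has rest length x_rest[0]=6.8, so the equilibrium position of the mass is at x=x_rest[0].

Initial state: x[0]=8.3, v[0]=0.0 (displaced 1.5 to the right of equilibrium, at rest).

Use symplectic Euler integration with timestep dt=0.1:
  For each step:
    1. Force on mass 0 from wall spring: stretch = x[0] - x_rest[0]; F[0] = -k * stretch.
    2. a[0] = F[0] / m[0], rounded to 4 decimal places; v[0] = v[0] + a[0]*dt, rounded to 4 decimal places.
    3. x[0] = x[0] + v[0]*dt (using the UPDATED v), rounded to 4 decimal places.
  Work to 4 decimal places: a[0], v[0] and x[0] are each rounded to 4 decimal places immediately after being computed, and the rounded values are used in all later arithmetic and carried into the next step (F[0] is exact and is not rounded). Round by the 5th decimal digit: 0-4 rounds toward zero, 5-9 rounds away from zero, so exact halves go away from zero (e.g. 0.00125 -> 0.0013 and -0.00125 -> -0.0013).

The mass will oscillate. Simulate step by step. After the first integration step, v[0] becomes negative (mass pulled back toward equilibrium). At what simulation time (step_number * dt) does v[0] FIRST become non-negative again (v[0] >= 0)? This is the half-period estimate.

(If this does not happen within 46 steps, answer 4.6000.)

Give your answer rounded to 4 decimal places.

Answer: 2.4000

Derivation:
Step 0: x=[8.3000] v=[0.0000]
Step 1: x=[8.2740] v=[-0.2600]
Step 2: x=[8.2225] v=[-0.5155]
Step 3: x=[8.1463] v=[-0.7621]
Step 4: x=[8.0468] v=[-0.9955]
Step 5: x=[7.9256] v=[-1.2116]
Step 6: x=[7.7849] v=[-1.4067]
Step 7: x=[7.6272] v=[-1.5774]
Step 8: x=[7.4551] v=[-1.7208]
Step 9: x=[7.2717] v=[-1.8344]
Step 10: x=[7.0801] v=[-1.9162]
Step 11: x=[6.8836] v=[-1.9648]
Step 12: x=[6.6857] v=[-1.9793]
Step 13: x=[6.4898] v=[-1.9595]
Step 14: x=[6.2992] v=[-1.9057]
Step 15: x=[6.1173] v=[-1.8189]
Step 16: x=[5.9472] v=[-1.7006]
Step 17: x=[5.7919] v=[-1.5528]
Step 18: x=[5.6541] v=[-1.3781]
Step 19: x=[5.5362] v=[-1.1795]
Step 20: x=[5.4402] v=[-0.9604]
Step 21: x=[5.3677] v=[-0.7247]
Step 22: x=[5.3201] v=[-0.4764]
Step 23: x=[5.2981] v=[-0.2199]
Step 24: x=[5.3021] v=[0.0404]
First v>=0 after going negative at step 24, time=2.4000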